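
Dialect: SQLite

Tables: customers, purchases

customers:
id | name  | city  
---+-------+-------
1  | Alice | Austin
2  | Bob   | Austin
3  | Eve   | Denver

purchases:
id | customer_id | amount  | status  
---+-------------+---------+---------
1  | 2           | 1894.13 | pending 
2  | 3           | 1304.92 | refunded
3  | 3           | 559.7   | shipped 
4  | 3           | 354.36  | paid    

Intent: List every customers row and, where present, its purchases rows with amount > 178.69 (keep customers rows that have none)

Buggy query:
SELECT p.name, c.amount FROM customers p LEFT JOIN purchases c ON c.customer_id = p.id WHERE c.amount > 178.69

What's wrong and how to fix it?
Bug: Filtering c.amount in WHERE discards the NULL rows produced by LEFT JOIN, turning it into an inner join

Fix: Put 'c.amount > 178.69' in the JOIN's ON clause instead of WHERE

Corrected query:
SELECT p.name, c.amount FROM customers p LEFT JOIN purchases c ON c.customer_id = p.id AND c.amount > 178.69

Result:
name  | amount 
------+--------
Alice | NULL   
Bob   | 1894.13
Eve   | 354.36 
Eve   | 559.7  
Eve   | 1304.92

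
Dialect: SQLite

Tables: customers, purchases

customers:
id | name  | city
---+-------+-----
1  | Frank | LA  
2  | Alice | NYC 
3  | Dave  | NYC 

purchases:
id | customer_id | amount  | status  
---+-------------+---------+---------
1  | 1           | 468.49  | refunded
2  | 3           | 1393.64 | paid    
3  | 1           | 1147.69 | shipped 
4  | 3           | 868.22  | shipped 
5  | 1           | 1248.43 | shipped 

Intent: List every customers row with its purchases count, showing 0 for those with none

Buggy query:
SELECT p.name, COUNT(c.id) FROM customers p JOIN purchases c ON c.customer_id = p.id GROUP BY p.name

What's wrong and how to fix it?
Bug: INNER JOIN drops customers rows that have no matching purchases rows

Fix: Switch to LEFT JOIN to retain unmatched parent rows

Corrected query:
SELECT p.name, COUNT(c.id) FROM customers p LEFT JOIN purchases c ON c.customer_id = p.id GROUP BY p.name

Result:
name  | COUNT(c.id)
------+------------
Alice | 0          
Dave  | 2          
Frank | 3          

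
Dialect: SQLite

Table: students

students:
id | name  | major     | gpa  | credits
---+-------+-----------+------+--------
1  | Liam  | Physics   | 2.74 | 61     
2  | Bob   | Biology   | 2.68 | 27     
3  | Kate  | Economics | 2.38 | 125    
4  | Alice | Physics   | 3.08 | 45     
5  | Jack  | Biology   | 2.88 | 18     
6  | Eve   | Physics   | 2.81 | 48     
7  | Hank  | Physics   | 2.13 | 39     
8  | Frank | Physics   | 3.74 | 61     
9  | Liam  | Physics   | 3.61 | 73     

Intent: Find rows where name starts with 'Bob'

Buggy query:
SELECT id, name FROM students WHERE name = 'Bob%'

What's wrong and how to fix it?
Bug: Wildcards only work with LIKE; '=' treats '%' as a literal character

Fix: Use LIKE for wildcard pattern matching

Corrected query:
SELECT id, name FROM students WHERE name LIKE 'Bob%'

Result:
id | name
---+-----
2  | Bob 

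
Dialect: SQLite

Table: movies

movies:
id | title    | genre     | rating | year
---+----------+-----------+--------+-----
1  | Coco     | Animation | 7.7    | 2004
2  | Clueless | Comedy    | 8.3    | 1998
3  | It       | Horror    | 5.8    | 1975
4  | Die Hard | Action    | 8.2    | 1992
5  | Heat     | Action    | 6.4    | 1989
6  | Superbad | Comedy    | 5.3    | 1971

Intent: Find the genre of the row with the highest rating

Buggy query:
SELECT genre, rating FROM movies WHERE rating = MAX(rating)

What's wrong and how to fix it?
Bug: MAX(rating) is an aggregate and cannot be used directly in WHERE

Fix: Use a subquery: WHERE rating = (SELECT MAX(rating) FROM movies)

Corrected query:
SELECT genre, rating FROM movies WHERE rating = (SELECT MAX(rating) FROM movies)

Result:
genre  | rating
-------+-------
Comedy | 8.3   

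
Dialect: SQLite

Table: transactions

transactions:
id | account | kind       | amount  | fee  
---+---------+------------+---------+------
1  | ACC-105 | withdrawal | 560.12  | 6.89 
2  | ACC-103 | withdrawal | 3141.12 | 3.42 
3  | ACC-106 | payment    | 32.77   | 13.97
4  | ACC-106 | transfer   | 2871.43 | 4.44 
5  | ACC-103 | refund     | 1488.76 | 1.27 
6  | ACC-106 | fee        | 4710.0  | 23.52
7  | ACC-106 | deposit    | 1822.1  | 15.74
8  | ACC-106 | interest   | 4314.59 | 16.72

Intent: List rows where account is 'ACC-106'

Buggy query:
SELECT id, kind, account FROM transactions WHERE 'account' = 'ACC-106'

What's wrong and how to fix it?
Bug: 'account' in single quotes is a string literal, not the column; the comparison is literal-vs-literal and never true

Fix: Reference the column as account without single quotes

Corrected query:
SELECT id, kind, account FROM transactions WHERE account = 'ACC-106'

Result:
id | kind     | account
---+----------+--------
3  | payment  | ACC-106
4  | transfer | ACC-106
6  | fee      | ACC-106
7  | deposit  | ACC-106
8  | interest | ACC-106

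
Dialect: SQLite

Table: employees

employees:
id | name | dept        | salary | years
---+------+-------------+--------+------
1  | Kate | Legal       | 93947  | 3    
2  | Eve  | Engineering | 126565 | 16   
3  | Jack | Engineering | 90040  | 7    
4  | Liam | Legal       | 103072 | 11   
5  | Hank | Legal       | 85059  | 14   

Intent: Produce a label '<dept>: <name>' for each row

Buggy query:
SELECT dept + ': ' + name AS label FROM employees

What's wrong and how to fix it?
Bug: '+' is numeric addition; on text columns SQLite converts them to 0 instead of concatenating

Fix: Replace + with || to concatenate text

Corrected query:
SELECT dept || ': ' || name AS label FROM employees

Result:
label            
-----------------
Legal: Kate      
Engineering: Eve 
Engineering: Jack
Legal: Liam      
Legal: Hank      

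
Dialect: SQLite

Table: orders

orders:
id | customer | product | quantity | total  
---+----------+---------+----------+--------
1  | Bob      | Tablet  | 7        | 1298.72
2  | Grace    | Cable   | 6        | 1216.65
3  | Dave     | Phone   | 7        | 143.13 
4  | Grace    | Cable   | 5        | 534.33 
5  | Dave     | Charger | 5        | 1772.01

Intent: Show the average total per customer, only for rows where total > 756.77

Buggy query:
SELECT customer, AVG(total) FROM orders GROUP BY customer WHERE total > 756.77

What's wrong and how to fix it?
Bug: WHERE cannot follow GROUP BY

Fix: Place WHERE between FROM and GROUP BY

Corrected query:
SELECT customer, AVG(total) FROM orders WHERE total > 756.77 GROUP BY customer

Result:
customer | AVG(total)
---------+-----------
Bob      | 1298.72   
Dave     | 1772.01   
Grace    | 1216.65   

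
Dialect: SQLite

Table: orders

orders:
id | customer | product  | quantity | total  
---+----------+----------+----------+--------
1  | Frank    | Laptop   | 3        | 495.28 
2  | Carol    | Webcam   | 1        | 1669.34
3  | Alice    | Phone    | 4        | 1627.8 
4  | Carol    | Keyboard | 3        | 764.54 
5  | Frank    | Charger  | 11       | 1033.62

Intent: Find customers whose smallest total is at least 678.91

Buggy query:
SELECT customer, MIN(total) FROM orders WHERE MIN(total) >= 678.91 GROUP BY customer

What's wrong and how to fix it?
Bug: MIN() in WHERE is a misuse of aggregate

Fix: Replace WHERE with HAVING after the GROUP BY

Corrected query:
SELECT customer, MIN(total) FROM orders GROUP BY customer HAVING MIN(total) >= 678.91

Result:
customer | MIN(total)
---------+-----------
Alice    | 1627.8    
Carol    | 764.54    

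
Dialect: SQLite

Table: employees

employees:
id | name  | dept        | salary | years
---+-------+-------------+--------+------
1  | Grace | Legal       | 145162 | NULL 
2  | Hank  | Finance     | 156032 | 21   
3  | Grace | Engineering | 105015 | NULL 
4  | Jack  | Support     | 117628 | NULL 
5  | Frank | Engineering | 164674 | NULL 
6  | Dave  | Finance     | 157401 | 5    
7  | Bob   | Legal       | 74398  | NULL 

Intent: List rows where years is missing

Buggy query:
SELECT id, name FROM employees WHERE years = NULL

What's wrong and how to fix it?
Bug: '= NULL' is always unknown in SQL three-valued logic, so no rows match

Fix: Replace '= NULL' with 'IS NULL'

Corrected query:
SELECT id, name FROM employees WHERE years IS NULL

Result:
id | name 
---+------
1  | Grace
3  | Grace
4  | Jack 
5  | Frank
7  | Bob  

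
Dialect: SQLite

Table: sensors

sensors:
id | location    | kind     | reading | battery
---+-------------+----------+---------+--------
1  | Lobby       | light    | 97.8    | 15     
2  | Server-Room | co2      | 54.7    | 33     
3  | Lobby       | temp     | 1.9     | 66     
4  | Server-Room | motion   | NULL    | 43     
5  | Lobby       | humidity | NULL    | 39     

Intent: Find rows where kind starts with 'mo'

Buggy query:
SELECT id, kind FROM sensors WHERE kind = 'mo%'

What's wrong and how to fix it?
Bug: Wildcards only work with LIKE; '=' treats '%' as a literal character

Fix: Replace '=' with LIKE so 'mo%' is treated as a pattern

Corrected query:
SELECT id, kind FROM sensors WHERE kind LIKE 'mo%'

Result:
id | kind  
---+-------
4  | motion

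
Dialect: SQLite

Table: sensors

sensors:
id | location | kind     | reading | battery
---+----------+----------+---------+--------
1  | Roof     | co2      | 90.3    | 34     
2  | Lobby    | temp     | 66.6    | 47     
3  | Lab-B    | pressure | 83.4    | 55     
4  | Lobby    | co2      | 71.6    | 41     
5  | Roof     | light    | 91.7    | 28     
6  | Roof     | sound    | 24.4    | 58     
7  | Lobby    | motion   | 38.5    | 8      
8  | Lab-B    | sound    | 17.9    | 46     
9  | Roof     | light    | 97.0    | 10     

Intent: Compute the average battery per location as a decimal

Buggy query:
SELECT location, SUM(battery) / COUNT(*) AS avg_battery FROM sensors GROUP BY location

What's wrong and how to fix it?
Bug: Both operands are integers, so '/' performs integer division and truncates

Fix: Cast one side to REAL so the division keeps the fractional part

Corrected query:
SELECT location, SUM(battery) * 1.0 / COUNT(*) AS avg_battery FROM sensors GROUP BY location

Result:
location | avg_battery
---------+------------
Lab-B    | 50.5       
Lobby    | 32         
Roof     | 32.5       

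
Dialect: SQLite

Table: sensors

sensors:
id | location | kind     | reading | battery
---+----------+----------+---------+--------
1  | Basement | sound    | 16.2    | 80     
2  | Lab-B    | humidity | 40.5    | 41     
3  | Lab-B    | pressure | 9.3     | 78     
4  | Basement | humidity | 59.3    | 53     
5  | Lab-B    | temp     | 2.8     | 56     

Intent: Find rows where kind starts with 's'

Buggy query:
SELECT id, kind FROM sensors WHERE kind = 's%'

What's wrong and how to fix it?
Bug: '=' compares the literal string including the % character; pattern matching needs LIKE

Fix: Use LIKE for wildcard pattern matching

Corrected query:
SELECT id, kind FROM sensors WHERE kind LIKE 's%'

Result:
id | kind 
---+------
1  | sound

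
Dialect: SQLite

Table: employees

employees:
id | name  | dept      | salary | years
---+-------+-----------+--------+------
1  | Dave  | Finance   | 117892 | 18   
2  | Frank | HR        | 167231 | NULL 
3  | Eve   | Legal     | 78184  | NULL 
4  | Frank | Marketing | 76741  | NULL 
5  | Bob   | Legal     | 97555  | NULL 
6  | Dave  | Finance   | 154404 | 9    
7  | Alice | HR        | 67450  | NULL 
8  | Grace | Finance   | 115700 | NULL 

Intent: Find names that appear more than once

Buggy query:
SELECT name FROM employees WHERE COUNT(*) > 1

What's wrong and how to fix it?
Bug: COUNT(*) is an aggregate and cannot be used in WHERE

Fix: Group first, then use HAVING for the count condition

Corrected query:
SELECT name FROM employees GROUP BY name HAVING COUNT(*) > 1

Result:
name 
-----
Dave 
Frank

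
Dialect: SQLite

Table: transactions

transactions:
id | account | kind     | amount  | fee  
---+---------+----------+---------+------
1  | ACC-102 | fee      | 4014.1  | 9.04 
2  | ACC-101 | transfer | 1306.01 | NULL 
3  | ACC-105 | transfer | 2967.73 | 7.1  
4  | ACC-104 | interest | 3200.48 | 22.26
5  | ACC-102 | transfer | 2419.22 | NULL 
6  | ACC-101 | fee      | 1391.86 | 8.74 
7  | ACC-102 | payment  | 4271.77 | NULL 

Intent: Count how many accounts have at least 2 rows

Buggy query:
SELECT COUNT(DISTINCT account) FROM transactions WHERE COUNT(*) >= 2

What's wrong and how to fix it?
Bug: COUNT(*) cannot appear in WHERE; the per-group count doesn't exist yet

Fix: Group first with HAVING COUNT(*) >= 2, then COUNT the resulting groups

Corrected query:
SELECT COUNT(*) FROM (SELECT account FROM transactions GROUP BY account HAVING COUNT(*) >= 2)

Result:
COUNT(*)
--------
2       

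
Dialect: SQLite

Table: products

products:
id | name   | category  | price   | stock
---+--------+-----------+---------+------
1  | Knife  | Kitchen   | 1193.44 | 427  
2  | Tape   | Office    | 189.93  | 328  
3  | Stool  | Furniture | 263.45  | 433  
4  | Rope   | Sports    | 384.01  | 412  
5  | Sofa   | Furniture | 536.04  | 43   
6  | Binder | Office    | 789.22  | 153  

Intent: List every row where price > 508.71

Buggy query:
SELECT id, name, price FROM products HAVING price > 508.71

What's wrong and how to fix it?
Bug: HAVING filters the output of aggregation, but this query has no GROUP BY and no aggregate functions, so SQLite rejects it (HAVING clause on a non-aggregate query); the condition here is per row

Fix: Replace HAVING with WHERE since the condition applies to individual rows

Corrected query:
SELECT id, name, price FROM products WHERE price > 508.71

Result:
id | name   | price  
---+--------+--------
1  | Knife  | 1193.44
5  | Sofa   | 536.04 
6  | Binder | 789.22 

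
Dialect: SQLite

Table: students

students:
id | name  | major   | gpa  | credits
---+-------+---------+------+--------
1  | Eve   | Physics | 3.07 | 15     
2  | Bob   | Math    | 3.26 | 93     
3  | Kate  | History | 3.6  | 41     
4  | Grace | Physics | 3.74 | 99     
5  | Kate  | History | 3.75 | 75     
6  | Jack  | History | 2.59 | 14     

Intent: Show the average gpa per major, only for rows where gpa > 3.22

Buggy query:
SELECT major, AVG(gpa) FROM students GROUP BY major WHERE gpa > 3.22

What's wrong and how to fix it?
Bug: WHERE cannot follow GROUP BY

Fix: Place WHERE between FROM and GROUP BY

Corrected query:
SELECT major, AVG(gpa) FROM students WHERE gpa > 3.22 GROUP BY major

Result:
major   | AVG(gpa)
--------+---------
History | 3.675   
Math    | 3.26    
Physics | 3.74    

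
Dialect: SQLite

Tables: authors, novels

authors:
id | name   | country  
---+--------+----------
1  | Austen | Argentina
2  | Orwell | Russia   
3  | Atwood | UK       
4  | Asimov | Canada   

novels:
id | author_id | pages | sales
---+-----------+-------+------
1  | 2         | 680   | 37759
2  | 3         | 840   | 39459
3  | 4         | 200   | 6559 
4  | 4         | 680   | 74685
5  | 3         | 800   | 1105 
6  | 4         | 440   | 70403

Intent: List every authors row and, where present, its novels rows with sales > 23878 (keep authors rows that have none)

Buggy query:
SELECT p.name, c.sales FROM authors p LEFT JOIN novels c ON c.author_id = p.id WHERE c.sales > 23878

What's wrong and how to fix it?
Bug: Filtering c.sales in WHERE discards the NULL rows produced by LEFT JOIN, turning it into an inner join

Fix: Put 'c.sales > 23878' in the JOIN's ON clause instead of WHERE

Corrected query:
SELECT p.name, c.sales FROM authors p LEFT JOIN novels c ON c.author_id = p.id AND c.sales > 23878

Result:
name   | sales
-------+------
Austen | NULL 
Orwell | 37759
Atwood | 39459
Asimov | 70403
Asimov | 74685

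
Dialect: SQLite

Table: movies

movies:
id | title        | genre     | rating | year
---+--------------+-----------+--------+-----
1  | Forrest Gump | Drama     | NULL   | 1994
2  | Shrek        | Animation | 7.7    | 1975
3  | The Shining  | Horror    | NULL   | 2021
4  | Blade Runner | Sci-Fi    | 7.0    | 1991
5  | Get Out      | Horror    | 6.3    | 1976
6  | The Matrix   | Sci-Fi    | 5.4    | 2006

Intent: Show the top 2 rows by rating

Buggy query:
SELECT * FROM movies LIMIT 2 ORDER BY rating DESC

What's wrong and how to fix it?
Bug: ORDER BY cannot follow LIMIT; LIMIT is the final clause

Fix: Sort with ORDER BY, then apply LIMIT

Corrected query:
SELECT * FROM movies ORDER BY rating DESC LIMIT 2

Result:
id | title        | genre     | rating | year
---+--------------+-----------+--------+-----
2  | Shrek        | Animation | 7.7    | 1975
4  | Blade Runner | Sci-Fi    | 7      | 1991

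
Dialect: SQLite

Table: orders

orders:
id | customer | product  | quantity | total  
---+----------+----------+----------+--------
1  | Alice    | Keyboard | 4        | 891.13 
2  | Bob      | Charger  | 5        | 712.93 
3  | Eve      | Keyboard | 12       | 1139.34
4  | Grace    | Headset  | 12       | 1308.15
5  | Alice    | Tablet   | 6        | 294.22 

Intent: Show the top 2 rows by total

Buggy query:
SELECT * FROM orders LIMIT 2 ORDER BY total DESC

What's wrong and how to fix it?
Bug: LIMIT must come after ORDER BY

Fix: Sort with ORDER BY, then apply LIMIT

Corrected query:
SELECT * FROM orders ORDER BY total DESC LIMIT 2

Result:
id | customer | product  | quantity | total  
---+----------+----------+----------+--------
4  | Grace    | Headset  | 12       | 1308.15
3  | Eve      | Keyboard | 12       | 1139.34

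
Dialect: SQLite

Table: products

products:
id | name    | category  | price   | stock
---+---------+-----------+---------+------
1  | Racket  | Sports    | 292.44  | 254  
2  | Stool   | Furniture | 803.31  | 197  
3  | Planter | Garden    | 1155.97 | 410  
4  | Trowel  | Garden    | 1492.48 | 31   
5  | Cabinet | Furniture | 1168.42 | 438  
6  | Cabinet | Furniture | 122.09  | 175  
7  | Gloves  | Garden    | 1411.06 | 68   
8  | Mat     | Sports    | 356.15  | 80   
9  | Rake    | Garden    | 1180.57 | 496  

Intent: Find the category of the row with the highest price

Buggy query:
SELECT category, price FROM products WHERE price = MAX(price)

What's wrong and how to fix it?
Bug: WHERE is evaluated per row; an aggregate over the whole table isn't defined there

Fix: Use a subquery: WHERE price = (SELECT MAX(price) FROM products)

Corrected query:
SELECT category, price FROM products WHERE price = (SELECT MAX(price) FROM products)

Result:
category | price  
---------+--------
Garden   | 1492.48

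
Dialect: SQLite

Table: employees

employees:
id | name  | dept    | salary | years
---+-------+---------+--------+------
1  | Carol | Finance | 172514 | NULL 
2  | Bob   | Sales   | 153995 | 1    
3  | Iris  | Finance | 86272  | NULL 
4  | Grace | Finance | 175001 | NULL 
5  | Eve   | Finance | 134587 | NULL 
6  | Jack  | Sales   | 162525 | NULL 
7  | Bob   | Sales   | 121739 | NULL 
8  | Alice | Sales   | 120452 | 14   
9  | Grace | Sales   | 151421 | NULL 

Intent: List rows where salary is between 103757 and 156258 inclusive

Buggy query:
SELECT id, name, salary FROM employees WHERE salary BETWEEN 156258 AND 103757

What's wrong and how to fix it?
Bug: BETWEEN expects the lower bound first; with 156258 AND 103757 the range is empty

Fix: Swap the bounds so the smaller value comes first

Corrected query:
SELECT id, name, salary FROM employees WHERE salary BETWEEN 103757 AND 156258

Result:
id | name  | salary
---+-------+-------
2  | Bob   | 153995
5  | Eve   | 134587
7  | Bob   | 121739
8  | Alice | 120452
9  | Grace | 151421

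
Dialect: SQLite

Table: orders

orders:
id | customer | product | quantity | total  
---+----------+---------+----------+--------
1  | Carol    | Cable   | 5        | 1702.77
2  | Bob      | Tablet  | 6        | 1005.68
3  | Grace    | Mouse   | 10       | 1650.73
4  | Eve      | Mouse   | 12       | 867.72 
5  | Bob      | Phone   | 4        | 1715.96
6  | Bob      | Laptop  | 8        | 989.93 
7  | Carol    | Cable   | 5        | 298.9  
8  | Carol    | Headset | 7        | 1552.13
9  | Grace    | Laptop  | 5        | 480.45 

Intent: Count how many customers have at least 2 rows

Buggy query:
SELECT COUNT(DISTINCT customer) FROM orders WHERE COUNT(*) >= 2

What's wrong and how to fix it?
Bug: WHERE filters individual rows, not groups, so a group-level COUNT is invalid there

Fix: Group first with HAVING COUNT(*) >= 2, then COUNT the resulting groups

Corrected query:
SELECT COUNT(*) FROM (SELECT customer FROM orders GROUP BY customer HAVING COUNT(*) >= 2)

Result:
COUNT(*)
--------
3       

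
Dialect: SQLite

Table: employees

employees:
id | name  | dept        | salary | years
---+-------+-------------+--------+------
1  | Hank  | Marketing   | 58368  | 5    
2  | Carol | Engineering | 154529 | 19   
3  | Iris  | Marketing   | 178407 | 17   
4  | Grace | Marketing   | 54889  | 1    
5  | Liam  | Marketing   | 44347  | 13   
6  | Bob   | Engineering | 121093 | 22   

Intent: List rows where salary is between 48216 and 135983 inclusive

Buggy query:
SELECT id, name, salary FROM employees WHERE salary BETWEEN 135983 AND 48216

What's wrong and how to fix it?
Bug: BETWEEN expects the lower bound first; with 135983 AND 48216 the range is empty

Fix: Swap the bounds so the smaller value comes first

Corrected query:
SELECT id, name, salary FROM employees WHERE salary BETWEEN 48216 AND 135983

Result:
id | name  | salary
---+-------+-------
1  | Hank  | 58368 
4  | Grace | 54889 
6  | Bob   | 121093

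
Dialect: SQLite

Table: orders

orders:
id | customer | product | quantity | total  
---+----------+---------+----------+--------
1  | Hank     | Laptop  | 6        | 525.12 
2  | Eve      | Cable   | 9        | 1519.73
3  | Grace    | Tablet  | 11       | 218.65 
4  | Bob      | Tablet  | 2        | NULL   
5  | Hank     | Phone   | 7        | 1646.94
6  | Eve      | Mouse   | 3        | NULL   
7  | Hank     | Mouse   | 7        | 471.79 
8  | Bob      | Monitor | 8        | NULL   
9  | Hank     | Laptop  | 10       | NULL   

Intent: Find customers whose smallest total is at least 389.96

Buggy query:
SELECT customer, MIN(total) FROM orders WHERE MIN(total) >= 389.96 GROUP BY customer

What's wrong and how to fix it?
Bug: MIN() in WHERE is a misuse of aggregate

Fix: Use HAVING for the per-group MIN condition

Corrected query:
SELECT customer, MIN(total) FROM orders GROUP BY customer HAVING MIN(total) >= 389.96

Result:
customer | MIN(total)
---------+-----------
Eve      | 1519.73   
Hank     | 471.79    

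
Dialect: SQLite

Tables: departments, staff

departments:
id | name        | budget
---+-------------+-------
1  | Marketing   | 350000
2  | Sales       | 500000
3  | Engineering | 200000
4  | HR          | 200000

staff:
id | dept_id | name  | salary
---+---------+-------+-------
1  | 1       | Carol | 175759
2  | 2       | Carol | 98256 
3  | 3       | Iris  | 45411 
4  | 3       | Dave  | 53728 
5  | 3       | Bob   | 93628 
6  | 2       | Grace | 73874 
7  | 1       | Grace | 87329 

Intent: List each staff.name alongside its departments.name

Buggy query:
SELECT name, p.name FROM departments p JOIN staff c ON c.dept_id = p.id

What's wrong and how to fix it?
Bug: 'name' exists in both joined tables, so the database can't tell which one is meant

Fix: Prefix ambiguous columns with the table alias

Corrected query:
SELECT c.name, p.name FROM departments p JOIN staff c ON c.dept_id = p.id

Result:
name  | name       
------+------------
Carol | Marketing  
Carol | Sales      
Iris  | Engineering
Dave  | Engineering
Bob   | Engineering
Grace | Sales      
Grace | Marketing  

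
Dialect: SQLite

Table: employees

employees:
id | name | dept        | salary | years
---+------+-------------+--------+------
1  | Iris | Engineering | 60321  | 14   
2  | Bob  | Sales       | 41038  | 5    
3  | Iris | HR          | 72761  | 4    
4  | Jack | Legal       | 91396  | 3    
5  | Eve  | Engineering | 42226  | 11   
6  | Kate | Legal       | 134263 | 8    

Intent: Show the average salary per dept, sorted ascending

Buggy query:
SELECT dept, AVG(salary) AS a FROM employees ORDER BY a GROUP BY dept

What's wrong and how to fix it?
Bug: ORDER BY appears before GROUP BY; SQL clause order requires GROUP BY first

Fix: Reorder: SELECT … FROM … GROUP BY … ORDER BY …

Corrected query:
SELECT dept, AVG(salary) AS a FROM employees GROUP BY dept ORDER BY a

Result:
dept        | a       
------------+---------
Sales       | 41038   
Engineering | 51273.5 
HR          | 72761   
Legal       | 112829.5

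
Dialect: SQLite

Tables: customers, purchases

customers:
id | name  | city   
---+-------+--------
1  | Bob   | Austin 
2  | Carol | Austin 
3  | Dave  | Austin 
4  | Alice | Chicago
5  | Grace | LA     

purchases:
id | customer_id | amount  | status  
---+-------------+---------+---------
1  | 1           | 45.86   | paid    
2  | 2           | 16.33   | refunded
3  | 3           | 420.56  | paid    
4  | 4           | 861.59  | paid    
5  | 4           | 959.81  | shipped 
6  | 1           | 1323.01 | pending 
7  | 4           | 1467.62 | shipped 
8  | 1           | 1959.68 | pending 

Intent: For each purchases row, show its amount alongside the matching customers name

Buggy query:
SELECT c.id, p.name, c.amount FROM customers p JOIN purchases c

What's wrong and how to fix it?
Bug: Missing join condition: each purchases row is matched to all customers rows instead of just its own

Fix: Specify the join condition linking the foreign key to the parent id

Corrected query:
SELECT c.id, p.name, c.amount FROM customers p JOIN purchases c ON c.customer_id = p.id

Result:
id | name  | amount 
---+-------+--------
1  | Bob   | 45.86  
2  | Carol | 16.33  
3  | Dave  | 420.56 
4  | Alice | 861.59 
5  | Alice | 959.81 
6  | Bob   | 1323.01
7  | Alice | 1467.62
8  | Bob   | 1959.68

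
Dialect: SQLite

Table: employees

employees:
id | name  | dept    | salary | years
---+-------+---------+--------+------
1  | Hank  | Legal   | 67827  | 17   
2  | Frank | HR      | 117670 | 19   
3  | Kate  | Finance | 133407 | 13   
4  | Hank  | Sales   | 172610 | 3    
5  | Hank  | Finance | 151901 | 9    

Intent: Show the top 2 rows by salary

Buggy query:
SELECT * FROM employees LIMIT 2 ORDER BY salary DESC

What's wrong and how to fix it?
Bug: LIMIT must come after ORDER BY

Fix: Sort with ORDER BY, then apply LIMIT

Corrected query:
SELECT * FROM employees ORDER BY salary DESC LIMIT 2

Result:
id | name | dept    | salary | years
---+------+---------+--------+------
4  | Hank | Sales   | 172610 | 3    
5  | Hank | Finance | 151901 | 9    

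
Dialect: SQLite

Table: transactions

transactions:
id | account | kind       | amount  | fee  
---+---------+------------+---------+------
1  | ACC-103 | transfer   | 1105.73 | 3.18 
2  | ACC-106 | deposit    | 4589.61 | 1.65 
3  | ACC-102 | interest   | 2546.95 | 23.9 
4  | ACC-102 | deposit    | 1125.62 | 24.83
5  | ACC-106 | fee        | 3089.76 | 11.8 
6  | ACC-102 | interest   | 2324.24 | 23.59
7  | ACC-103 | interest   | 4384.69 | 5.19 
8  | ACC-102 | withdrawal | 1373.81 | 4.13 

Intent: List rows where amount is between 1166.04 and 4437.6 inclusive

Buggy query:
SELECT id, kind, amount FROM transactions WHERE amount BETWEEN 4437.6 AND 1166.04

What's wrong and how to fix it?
Bug: The bounds are reversed; BETWEEN a AND b requires a <= b to match anything

Fix: Write BETWEEN 1166.04 AND 4437.6

Corrected query:
SELECT id, kind, amount FROM transactions WHERE amount BETWEEN 1166.04 AND 4437.6

Result:
id | kind       | amount 
---+------------+--------
3  | interest   | 2546.95
5  | fee        | 3089.76
6  | interest   | 2324.24
7  | interest   | 4384.69
8  | withdrawal | 1373.81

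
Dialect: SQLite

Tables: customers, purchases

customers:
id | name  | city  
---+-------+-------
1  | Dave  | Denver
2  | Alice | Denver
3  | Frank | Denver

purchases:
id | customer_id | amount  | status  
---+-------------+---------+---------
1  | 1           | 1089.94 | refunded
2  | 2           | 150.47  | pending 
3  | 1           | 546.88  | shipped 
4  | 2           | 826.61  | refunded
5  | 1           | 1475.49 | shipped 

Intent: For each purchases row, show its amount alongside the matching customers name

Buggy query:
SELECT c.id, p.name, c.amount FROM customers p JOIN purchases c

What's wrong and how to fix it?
Bug: Missing join condition: each purchases row is matched to all customers rows instead of just its own

Fix: Specify the join condition linking the foreign key to the parent id

Corrected query:
SELECT c.id, p.name, c.amount FROM customers p JOIN purchases c ON c.customer_id = p.id

Result:
id | name  | amount 
---+-------+--------
1  | Dave  | 1089.94
2  | Alice | 150.47 
3  | Dave  | 546.88 
4  | Alice | 826.61 
5  | Dave  | 1475.49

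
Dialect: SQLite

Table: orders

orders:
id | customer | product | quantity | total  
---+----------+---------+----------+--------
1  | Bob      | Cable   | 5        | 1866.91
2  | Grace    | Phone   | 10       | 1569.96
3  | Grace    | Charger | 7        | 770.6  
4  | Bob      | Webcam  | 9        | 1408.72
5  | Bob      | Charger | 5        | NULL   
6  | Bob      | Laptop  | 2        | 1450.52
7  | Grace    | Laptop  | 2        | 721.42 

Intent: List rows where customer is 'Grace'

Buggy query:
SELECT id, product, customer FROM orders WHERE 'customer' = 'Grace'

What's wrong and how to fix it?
Bug: 'customer' in single quotes is a string literal, not the column; the comparison is literal-vs-literal and never true

Fix: Reference the column as customer without single quotes

Corrected query:
SELECT id, product, customer FROM orders WHERE customer = 'Grace'

Result:
id | product | customer
---+---------+---------
2  | Phone   | Grace   
3  | Charger | Grace   
7  | Laptop  | Grace   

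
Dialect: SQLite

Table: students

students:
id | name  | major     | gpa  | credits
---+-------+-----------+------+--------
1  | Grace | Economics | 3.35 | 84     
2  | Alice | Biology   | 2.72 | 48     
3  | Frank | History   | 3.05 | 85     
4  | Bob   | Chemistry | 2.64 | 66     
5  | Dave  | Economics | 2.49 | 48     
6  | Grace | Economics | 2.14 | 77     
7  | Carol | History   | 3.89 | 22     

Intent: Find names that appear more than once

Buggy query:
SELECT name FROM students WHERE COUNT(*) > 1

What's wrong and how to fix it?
Bug: WHERE can't reference COUNT(*); aggregates are computed after WHERE

Fix: GROUP BY name, then filter groups with HAVING COUNT(*) > 1

Corrected query:
SELECT name FROM students GROUP BY name HAVING COUNT(*) > 1

Result:
name 
-----
Grace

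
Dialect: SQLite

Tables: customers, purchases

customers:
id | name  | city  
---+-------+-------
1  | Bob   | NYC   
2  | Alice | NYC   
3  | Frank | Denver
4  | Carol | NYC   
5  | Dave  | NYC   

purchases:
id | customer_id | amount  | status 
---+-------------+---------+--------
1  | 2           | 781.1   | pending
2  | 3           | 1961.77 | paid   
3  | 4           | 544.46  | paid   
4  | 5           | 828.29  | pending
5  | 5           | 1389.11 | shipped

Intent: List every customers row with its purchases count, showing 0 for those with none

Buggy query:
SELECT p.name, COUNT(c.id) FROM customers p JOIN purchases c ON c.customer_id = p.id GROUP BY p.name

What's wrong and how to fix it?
Bug: INNER JOIN drops customers rows that have no matching purchases rows

Fix: Use LEFT JOIN so parents without children still appear (COUNT(c.id) gives 0)

Corrected query:
SELECT p.name, COUNT(c.id) FROM customers p LEFT JOIN purchases c ON c.customer_id = p.id GROUP BY p.name

Result:
name  | COUNT(c.id)
------+------------
Alice | 1          
Bob   | 0          
Carol | 1          
Dave  | 2          
Frank | 1          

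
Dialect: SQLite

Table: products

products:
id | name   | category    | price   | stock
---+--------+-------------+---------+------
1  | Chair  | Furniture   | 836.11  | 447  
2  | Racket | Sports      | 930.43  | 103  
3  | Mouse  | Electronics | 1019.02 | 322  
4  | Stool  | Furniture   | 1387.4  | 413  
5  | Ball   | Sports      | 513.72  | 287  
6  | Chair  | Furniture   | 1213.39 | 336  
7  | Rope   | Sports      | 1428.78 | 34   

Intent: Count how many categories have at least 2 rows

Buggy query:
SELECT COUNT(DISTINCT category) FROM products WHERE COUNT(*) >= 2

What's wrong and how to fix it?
Bug: WHERE filters individual rows, not groups, so a group-level COUNT is invalid there

Fix: Use a subquery that GROUPs and filters with HAVING, then count its rows

Corrected query:
SELECT COUNT(*) FROM (SELECT category FROM products GROUP BY category HAVING COUNT(*) >= 2)

Result:
COUNT(*)
--------
2       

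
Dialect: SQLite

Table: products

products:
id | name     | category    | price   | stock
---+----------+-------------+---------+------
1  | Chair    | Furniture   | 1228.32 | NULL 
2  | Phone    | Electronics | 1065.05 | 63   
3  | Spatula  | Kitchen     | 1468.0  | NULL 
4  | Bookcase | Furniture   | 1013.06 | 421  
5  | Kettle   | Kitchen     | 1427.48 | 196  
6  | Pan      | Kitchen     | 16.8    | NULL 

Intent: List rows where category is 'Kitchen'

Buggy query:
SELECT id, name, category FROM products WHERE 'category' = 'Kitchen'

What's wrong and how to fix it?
Bug: 'category' in single quotes is a string literal, not the column; the comparison is literal-vs-literal and never true

Fix: Reference the column as category without single quotes

Corrected query:
SELECT id, name, category FROM products WHERE category = 'Kitchen'

Result:
id | name    | category
---+---------+---------
3  | Spatula | Kitchen 
5  | Kettle  | Kitchen 
6  | Pan     | Kitchen 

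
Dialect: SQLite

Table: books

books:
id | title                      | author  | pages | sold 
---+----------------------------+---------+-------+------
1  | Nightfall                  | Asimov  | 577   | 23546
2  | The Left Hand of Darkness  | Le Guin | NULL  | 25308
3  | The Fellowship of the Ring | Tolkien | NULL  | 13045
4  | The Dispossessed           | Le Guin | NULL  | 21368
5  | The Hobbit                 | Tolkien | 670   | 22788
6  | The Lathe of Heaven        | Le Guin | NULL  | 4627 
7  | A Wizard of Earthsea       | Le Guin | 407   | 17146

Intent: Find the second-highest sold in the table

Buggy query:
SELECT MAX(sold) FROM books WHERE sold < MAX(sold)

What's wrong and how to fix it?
Bug: The inner MAX is an aggregate inside WHERE, which is not allowed

Fix: Compute the overall MAX in a subquery, then take MAX of rows below it

Corrected query:
SELECT MAX(sold) FROM books WHERE sold < (SELECT MAX(sold) FROM books)

Result:
MAX(sold)
---------
23546    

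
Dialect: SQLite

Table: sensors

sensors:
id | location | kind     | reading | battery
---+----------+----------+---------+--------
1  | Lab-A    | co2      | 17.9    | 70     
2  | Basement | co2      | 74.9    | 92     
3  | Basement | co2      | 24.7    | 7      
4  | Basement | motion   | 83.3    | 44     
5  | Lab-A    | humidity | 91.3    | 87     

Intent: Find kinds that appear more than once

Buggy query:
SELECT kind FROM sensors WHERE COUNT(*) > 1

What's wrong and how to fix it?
Bug: COUNT(*) is an aggregate and cannot be used in WHERE

Fix: GROUP BY kind, then filter groups with HAVING COUNT(*) > 1

Corrected query:
SELECT kind FROM sensors GROUP BY kind HAVING COUNT(*) > 1

Result:
kind
----
co2 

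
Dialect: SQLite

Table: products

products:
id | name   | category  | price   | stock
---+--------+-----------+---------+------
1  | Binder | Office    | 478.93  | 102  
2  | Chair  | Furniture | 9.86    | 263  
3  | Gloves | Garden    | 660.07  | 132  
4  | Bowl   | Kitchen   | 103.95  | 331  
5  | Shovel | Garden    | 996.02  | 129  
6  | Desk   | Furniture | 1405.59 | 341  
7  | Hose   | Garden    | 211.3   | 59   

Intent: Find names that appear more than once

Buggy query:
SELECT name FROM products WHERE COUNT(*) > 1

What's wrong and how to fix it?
Bug: WHERE can't reference COUNT(*); aggregates are computed after WHERE

Fix: GROUP BY name, then filter groups with HAVING COUNT(*) > 1

Corrected query:
SELECT name FROM products GROUP BY name HAVING COUNT(*) > 1

Result:
(no rows)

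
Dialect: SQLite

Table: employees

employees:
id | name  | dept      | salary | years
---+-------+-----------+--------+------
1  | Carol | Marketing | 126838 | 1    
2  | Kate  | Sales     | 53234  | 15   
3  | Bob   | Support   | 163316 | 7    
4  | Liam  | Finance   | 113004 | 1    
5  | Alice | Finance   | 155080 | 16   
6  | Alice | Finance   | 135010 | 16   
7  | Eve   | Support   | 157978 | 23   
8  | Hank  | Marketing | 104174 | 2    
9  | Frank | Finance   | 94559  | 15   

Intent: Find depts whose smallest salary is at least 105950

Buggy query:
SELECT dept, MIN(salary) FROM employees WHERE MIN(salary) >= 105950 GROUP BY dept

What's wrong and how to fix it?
Bug: MIN() in WHERE is a misuse of aggregate

Fix: Use HAVING for the per-group MIN condition

Corrected query:
SELECT dept, MIN(salary) FROM employees GROUP BY dept HAVING MIN(salary) >= 105950

Result:
dept    | MIN(salary)
--------+------------
Support | 157978     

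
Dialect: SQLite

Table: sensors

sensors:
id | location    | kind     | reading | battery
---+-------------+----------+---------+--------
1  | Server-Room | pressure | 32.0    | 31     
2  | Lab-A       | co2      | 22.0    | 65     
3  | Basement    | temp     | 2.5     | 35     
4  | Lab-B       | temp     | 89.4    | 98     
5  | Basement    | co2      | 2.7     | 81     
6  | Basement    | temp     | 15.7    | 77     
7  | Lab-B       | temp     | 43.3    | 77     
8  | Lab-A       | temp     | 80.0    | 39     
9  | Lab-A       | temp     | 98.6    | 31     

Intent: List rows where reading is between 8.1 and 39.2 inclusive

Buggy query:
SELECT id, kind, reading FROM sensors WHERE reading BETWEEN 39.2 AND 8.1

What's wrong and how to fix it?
Bug: The bounds are reversed; BETWEEN a AND b requires a <= b to match anything

Fix: Write BETWEEN 8.1 AND 39.2

Corrected query:
SELECT id, kind, reading FROM sensors WHERE reading BETWEEN 8.1 AND 39.2

Result:
id | kind     | reading
---+----------+--------
1  | pressure | 32     
2  | co2      | 22     
6  | temp     | 15.7   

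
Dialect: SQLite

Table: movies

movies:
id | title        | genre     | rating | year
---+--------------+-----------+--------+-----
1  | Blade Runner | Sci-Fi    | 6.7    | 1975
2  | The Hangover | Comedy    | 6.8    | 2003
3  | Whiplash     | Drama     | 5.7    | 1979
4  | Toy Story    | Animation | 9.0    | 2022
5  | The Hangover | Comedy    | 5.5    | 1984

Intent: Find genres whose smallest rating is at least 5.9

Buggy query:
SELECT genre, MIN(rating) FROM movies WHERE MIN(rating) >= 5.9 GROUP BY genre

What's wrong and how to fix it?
Bug: Aggregates like MIN are computed per group after WHERE runs

Fix: Replace WHERE with HAVING after the GROUP BY

Corrected query:
SELECT genre, MIN(rating) FROM movies GROUP BY genre HAVING MIN(rating) >= 5.9

Result:
genre     | MIN(rating)
----------+------------
Animation | 9          
Sci-Fi    | 6.7        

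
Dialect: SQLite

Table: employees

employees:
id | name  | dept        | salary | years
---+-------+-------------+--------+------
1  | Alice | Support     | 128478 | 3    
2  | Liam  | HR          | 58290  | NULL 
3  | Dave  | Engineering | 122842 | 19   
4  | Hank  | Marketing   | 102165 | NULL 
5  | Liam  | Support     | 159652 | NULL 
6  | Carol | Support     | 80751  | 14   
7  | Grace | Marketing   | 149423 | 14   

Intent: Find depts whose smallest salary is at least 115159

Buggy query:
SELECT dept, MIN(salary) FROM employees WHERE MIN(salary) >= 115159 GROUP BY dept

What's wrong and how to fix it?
Bug: Aggregates like MIN are computed per group after WHERE runs

Fix: Use HAVING for the per-group MIN condition

Corrected query:
SELECT dept, MIN(salary) FROM employees GROUP BY dept HAVING MIN(salary) >= 115159

Result:
dept        | MIN(salary)
------------+------------
Engineering | 122842     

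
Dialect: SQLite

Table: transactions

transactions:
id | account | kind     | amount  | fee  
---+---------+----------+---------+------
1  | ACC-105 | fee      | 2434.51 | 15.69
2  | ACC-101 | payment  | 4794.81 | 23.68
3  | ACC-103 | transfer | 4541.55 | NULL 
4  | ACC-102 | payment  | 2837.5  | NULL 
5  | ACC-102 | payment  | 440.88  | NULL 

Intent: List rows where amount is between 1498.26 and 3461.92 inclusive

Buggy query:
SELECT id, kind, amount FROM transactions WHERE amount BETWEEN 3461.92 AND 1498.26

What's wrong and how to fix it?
Bug: BETWEEN expects the lower bound first; with 3461.92 AND 1498.26 the range is empty

Fix: Write BETWEEN 1498.26 AND 3461.92

Corrected query:
SELECT id, kind, amount FROM transactions WHERE amount BETWEEN 1498.26 AND 3461.92

Result:
id | kind    | amount 
---+---------+--------
1  | fee     | 2434.51
4  | payment | 2837.5 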